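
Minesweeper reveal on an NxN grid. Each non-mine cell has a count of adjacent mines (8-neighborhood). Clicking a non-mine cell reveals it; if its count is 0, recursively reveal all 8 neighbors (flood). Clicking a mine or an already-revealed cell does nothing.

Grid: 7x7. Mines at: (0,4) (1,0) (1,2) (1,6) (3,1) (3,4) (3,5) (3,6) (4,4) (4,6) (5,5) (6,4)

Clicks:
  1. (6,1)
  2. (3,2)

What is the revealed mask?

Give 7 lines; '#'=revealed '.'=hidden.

Answer: .......
.......
.......
..#....
####...
####...
####...

Derivation:
Click 1 (6,1) count=0: revealed 12 new [(4,0) (4,1) (4,2) (4,3) (5,0) (5,1) (5,2) (5,3) (6,0) (6,1) (6,2) (6,3)] -> total=12
Click 2 (3,2) count=1: revealed 1 new [(3,2)] -> total=13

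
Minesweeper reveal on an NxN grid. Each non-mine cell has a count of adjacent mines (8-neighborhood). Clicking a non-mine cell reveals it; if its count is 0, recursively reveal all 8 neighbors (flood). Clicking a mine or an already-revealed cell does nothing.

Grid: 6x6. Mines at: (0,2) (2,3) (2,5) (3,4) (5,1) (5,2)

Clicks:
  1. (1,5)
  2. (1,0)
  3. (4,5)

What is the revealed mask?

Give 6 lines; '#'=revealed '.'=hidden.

Click 1 (1,5) count=1: revealed 1 new [(1,5)] -> total=1
Click 2 (1,0) count=0: revealed 14 new [(0,0) (0,1) (1,0) (1,1) (1,2) (2,0) (2,1) (2,2) (3,0) (3,1) (3,2) (4,0) (4,1) (4,2)] -> total=15
Click 3 (4,5) count=1: revealed 1 new [(4,5)] -> total=16

Answer: ##....
###..#
###...
###...
###..#
......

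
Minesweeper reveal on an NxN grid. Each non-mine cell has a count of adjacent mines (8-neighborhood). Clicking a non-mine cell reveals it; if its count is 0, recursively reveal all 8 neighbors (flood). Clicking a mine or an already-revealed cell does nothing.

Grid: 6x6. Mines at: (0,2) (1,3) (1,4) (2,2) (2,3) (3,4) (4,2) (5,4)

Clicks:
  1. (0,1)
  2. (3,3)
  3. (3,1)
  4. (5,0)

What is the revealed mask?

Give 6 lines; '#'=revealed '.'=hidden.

Answer: ##....
##....
##....
##.#..
##....
##....

Derivation:
Click 1 (0,1) count=1: revealed 1 new [(0,1)] -> total=1
Click 2 (3,3) count=4: revealed 1 new [(3,3)] -> total=2
Click 3 (3,1) count=2: revealed 1 new [(3,1)] -> total=3
Click 4 (5,0) count=0: revealed 10 new [(0,0) (1,0) (1,1) (2,0) (2,1) (3,0) (4,0) (4,1) (5,0) (5,1)] -> total=13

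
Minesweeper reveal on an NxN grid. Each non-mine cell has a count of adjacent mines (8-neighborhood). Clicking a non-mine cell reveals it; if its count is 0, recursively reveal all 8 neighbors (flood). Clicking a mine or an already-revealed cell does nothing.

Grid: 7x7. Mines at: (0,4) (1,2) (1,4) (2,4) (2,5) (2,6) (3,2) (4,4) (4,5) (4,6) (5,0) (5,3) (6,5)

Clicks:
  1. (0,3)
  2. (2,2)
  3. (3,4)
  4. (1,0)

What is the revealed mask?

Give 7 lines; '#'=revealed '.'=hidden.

Answer: ##.#...
##.....
###....
##..#..
##.....
.......
.......

Derivation:
Click 1 (0,3) count=3: revealed 1 new [(0,3)] -> total=1
Click 2 (2,2) count=2: revealed 1 new [(2,2)] -> total=2
Click 3 (3,4) count=4: revealed 1 new [(3,4)] -> total=3
Click 4 (1,0) count=0: revealed 10 new [(0,0) (0,1) (1,0) (1,1) (2,0) (2,1) (3,0) (3,1) (4,0) (4,1)] -> total=13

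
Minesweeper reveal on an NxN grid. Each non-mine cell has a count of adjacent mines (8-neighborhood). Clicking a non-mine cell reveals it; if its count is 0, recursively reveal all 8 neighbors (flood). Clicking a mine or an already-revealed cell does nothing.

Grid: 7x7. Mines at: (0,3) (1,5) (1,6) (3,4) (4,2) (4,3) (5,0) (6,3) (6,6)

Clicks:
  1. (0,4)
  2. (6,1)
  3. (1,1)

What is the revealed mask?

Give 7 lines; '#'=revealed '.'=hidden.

Answer: ###.#..
####...
####...
####...
##.....
.......
.#.....

Derivation:
Click 1 (0,4) count=2: revealed 1 new [(0,4)] -> total=1
Click 2 (6,1) count=1: revealed 1 new [(6,1)] -> total=2
Click 3 (1,1) count=0: revealed 17 new [(0,0) (0,1) (0,2) (1,0) (1,1) (1,2) (1,3) (2,0) (2,1) (2,2) (2,3) (3,0) (3,1) (3,2) (3,3) (4,0) (4,1)] -> total=19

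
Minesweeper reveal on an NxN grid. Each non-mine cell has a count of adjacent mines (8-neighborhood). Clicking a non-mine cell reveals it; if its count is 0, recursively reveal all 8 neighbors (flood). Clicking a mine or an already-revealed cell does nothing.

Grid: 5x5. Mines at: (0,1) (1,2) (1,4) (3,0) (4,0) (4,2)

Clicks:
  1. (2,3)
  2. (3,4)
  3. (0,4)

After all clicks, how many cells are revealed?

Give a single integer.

Click 1 (2,3) count=2: revealed 1 new [(2,3)] -> total=1
Click 2 (3,4) count=0: revealed 5 new [(2,4) (3,3) (3,4) (4,3) (4,4)] -> total=6
Click 3 (0,4) count=1: revealed 1 new [(0,4)] -> total=7

Answer: 7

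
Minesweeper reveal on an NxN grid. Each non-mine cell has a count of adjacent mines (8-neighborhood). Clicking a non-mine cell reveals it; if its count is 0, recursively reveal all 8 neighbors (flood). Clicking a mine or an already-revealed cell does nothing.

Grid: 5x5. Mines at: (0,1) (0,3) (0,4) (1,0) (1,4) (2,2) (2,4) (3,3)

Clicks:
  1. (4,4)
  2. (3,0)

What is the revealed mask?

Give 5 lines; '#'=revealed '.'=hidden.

Answer: .....
.....
##...
###..
###.#

Derivation:
Click 1 (4,4) count=1: revealed 1 new [(4,4)] -> total=1
Click 2 (3,0) count=0: revealed 8 new [(2,0) (2,1) (3,0) (3,1) (3,2) (4,0) (4,1) (4,2)] -> total=9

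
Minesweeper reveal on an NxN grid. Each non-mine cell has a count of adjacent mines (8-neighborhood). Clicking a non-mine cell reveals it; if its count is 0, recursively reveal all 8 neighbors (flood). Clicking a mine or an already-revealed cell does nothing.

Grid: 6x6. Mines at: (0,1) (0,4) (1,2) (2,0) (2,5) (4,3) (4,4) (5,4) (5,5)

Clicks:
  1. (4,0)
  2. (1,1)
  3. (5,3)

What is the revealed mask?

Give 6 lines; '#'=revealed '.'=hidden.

Click 1 (4,0) count=0: revealed 9 new [(3,0) (3,1) (3,2) (4,0) (4,1) (4,2) (5,0) (5,1) (5,2)] -> total=9
Click 2 (1,1) count=3: revealed 1 new [(1,1)] -> total=10
Click 3 (5,3) count=3: revealed 1 new [(5,3)] -> total=11

Answer: ......
.#....
......
###...
###...
####..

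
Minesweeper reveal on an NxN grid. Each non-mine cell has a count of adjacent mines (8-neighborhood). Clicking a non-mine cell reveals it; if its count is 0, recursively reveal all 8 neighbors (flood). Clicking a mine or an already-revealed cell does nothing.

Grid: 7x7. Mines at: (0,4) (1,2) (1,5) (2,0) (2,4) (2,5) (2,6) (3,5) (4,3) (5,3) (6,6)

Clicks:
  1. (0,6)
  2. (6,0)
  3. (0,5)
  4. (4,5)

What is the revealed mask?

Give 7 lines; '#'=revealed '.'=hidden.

Click 1 (0,6) count=1: revealed 1 new [(0,6)] -> total=1
Click 2 (6,0) count=0: revealed 12 new [(3,0) (3,1) (3,2) (4,0) (4,1) (4,2) (5,0) (5,1) (5,2) (6,0) (6,1) (6,2)] -> total=13
Click 3 (0,5) count=2: revealed 1 new [(0,5)] -> total=14
Click 4 (4,5) count=1: revealed 1 new [(4,5)] -> total=15

Answer: .....##
.......
.......
###....
###..#.
###....
###....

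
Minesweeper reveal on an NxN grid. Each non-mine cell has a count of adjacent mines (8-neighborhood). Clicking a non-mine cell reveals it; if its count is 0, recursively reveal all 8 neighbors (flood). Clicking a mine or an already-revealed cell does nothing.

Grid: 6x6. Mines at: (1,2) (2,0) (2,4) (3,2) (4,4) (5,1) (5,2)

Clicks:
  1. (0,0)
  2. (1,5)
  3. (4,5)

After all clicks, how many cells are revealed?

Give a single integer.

Answer: 6

Derivation:
Click 1 (0,0) count=0: revealed 4 new [(0,0) (0,1) (1,0) (1,1)] -> total=4
Click 2 (1,5) count=1: revealed 1 new [(1,5)] -> total=5
Click 3 (4,5) count=1: revealed 1 new [(4,5)] -> total=6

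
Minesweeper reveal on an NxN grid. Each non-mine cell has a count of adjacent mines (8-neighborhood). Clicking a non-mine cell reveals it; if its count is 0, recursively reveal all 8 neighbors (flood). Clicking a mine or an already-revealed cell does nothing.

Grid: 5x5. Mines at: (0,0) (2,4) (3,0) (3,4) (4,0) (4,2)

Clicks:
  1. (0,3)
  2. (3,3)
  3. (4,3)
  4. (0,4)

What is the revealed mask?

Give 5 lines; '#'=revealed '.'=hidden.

Click 1 (0,3) count=0: revealed 14 new [(0,1) (0,2) (0,3) (0,4) (1,1) (1,2) (1,3) (1,4) (2,1) (2,2) (2,3) (3,1) (3,2) (3,3)] -> total=14
Click 2 (3,3) count=3: revealed 0 new [(none)] -> total=14
Click 3 (4,3) count=2: revealed 1 new [(4,3)] -> total=15
Click 4 (0,4) count=0: revealed 0 new [(none)] -> total=15

Answer: .####
.####
.###.
.###.
...#.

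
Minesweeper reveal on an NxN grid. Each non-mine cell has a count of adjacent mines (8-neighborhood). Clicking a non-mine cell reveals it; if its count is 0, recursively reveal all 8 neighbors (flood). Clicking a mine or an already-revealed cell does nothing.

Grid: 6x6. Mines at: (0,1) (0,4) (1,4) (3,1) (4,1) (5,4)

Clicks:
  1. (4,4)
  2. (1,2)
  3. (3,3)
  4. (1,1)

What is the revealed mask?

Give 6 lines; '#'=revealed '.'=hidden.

Answer: ......
.##...
..####
..####
..####
......

Derivation:
Click 1 (4,4) count=1: revealed 1 new [(4,4)] -> total=1
Click 2 (1,2) count=1: revealed 1 new [(1,2)] -> total=2
Click 3 (3,3) count=0: revealed 11 new [(2,2) (2,3) (2,4) (2,5) (3,2) (3,3) (3,4) (3,5) (4,2) (4,3) (4,5)] -> total=13
Click 4 (1,1) count=1: revealed 1 new [(1,1)] -> total=14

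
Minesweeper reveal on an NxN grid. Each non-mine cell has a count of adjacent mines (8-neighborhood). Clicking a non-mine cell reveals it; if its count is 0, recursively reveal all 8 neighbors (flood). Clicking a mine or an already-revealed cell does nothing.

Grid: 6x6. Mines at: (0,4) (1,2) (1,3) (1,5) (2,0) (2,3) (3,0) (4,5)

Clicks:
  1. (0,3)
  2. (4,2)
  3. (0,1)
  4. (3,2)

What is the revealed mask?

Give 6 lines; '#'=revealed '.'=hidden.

Click 1 (0,3) count=3: revealed 1 new [(0,3)] -> total=1
Click 2 (4,2) count=0: revealed 14 new [(3,1) (3,2) (3,3) (3,4) (4,0) (4,1) (4,2) (4,3) (4,4) (5,0) (5,1) (5,2) (5,3) (5,4)] -> total=15
Click 3 (0,1) count=1: revealed 1 new [(0,1)] -> total=16
Click 4 (3,2) count=1: revealed 0 new [(none)] -> total=16

Answer: .#.#..
......
......
.####.
#####.
#####.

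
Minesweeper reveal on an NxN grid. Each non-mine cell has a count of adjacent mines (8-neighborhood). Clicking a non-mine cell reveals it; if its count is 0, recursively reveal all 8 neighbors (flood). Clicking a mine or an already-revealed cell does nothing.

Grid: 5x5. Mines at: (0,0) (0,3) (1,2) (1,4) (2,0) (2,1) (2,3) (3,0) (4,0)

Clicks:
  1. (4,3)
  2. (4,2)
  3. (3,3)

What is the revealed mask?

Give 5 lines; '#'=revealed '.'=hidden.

Answer: .....
.....
.....
.####
.####

Derivation:
Click 1 (4,3) count=0: revealed 8 new [(3,1) (3,2) (3,3) (3,4) (4,1) (4,2) (4,3) (4,4)] -> total=8
Click 2 (4,2) count=0: revealed 0 new [(none)] -> total=8
Click 3 (3,3) count=1: revealed 0 new [(none)] -> total=8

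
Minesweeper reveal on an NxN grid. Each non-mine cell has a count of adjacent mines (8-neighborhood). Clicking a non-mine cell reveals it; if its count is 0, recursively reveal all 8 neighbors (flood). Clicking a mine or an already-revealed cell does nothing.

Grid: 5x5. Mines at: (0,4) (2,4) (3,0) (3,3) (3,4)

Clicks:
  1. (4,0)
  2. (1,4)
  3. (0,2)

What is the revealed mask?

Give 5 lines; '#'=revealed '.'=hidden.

Click 1 (4,0) count=1: revealed 1 new [(4,0)] -> total=1
Click 2 (1,4) count=2: revealed 1 new [(1,4)] -> total=2
Click 3 (0,2) count=0: revealed 12 new [(0,0) (0,1) (0,2) (0,3) (1,0) (1,1) (1,2) (1,3) (2,0) (2,1) (2,2) (2,3)] -> total=14

Answer: ####.
#####
####.
.....
#....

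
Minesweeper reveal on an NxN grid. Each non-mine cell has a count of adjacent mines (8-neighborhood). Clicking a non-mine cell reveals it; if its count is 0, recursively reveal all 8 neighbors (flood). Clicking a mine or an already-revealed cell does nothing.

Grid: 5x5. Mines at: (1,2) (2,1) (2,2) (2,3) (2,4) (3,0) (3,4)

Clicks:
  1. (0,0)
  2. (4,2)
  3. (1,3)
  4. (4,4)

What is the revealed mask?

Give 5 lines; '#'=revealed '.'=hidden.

Answer: ##...
##.#.
.....
.###.
.####

Derivation:
Click 1 (0,0) count=0: revealed 4 new [(0,0) (0,1) (1,0) (1,1)] -> total=4
Click 2 (4,2) count=0: revealed 6 new [(3,1) (3,2) (3,3) (4,1) (4,2) (4,3)] -> total=10
Click 3 (1,3) count=4: revealed 1 new [(1,3)] -> total=11
Click 4 (4,4) count=1: revealed 1 new [(4,4)] -> total=12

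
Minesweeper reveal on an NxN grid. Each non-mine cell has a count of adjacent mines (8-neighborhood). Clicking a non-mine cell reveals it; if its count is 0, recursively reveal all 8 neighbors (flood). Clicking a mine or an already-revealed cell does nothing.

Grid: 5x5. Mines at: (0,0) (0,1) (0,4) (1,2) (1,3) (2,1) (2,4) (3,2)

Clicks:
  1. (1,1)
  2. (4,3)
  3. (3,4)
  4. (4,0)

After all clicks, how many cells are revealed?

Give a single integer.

Answer: 7

Derivation:
Click 1 (1,1) count=4: revealed 1 new [(1,1)] -> total=1
Click 2 (4,3) count=1: revealed 1 new [(4,3)] -> total=2
Click 3 (3,4) count=1: revealed 1 new [(3,4)] -> total=3
Click 4 (4,0) count=0: revealed 4 new [(3,0) (3,1) (4,0) (4,1)] -> total=7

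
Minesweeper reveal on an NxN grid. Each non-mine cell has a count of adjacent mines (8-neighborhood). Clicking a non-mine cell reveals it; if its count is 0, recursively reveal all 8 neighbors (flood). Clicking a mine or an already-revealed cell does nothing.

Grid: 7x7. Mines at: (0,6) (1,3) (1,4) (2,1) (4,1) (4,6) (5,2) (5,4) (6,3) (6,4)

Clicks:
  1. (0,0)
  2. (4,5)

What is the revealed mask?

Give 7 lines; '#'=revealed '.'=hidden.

Answer: ###....
###....
.......
.......
.....#.
.......
.......

Derivation:
Click 1 (0,0) count=0: revealed 6 new [(0,0) (0,1) (0,2) (1,0) (1,1) (1,2)] -> total=6
Click 2 (4,5) count=2: revealed 1 new [(4,5)] -> total=7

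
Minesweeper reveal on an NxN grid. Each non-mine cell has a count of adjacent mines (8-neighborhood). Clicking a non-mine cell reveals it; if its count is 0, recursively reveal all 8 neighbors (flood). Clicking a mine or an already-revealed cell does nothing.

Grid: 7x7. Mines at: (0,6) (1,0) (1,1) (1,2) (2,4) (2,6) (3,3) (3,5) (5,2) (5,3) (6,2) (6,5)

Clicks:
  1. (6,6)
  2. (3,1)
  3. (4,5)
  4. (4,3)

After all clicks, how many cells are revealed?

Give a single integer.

Click 1 (6,6) count=1: revealed 1 new [(6,6)] -> total=1
Click 2 (3,1) count=0: revealed 13 new [(2,0) (2,1) (2,2) (3,0) (3,1) (3,2) (4,0) (4,1) (4,2) (5,0) (5,1) (6,0) (6,1)] -> total=14
Click 3 (4,5) count=1: revealed 1 new [(4,5)] -> total=15
Click 4 (4,3) count=3: revealed 1 new [(4,3)] -> total=16

Answer: 16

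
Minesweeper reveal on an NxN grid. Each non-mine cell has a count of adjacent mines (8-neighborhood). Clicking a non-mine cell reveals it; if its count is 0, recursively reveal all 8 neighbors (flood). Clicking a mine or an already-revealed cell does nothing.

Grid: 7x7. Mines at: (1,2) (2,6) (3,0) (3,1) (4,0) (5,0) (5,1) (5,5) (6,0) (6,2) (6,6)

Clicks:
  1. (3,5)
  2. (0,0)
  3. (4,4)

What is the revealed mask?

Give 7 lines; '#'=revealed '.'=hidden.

Click 1 (3,5) count=1: revealed 1 new [(3,5)] -> total=1
Click 2 (0,0) count=0: revealed 6 new [(0,0) (0,1) (1,0) (1,1) (2,0) (2,1)] -> total=7
Click 3 (4,4) count=1: revealed 1 new [(4,4)] -> total=8

Answer: ##.....
##.....
##.....
.....#.
....#..
.......
.......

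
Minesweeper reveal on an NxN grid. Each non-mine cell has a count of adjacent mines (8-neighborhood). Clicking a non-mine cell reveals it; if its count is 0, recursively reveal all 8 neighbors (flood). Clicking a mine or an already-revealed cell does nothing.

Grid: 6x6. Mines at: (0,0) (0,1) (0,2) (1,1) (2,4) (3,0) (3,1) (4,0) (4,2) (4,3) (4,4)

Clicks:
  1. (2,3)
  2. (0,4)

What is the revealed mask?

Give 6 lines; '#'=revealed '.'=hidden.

Answer: ...###
...###
...#..
......
......
......

Derivation:
Click 1 (2,3) count=1: revealed 1 new [(2,3)] -> total=1
Click 2 (0,4) count=0: revealed 6 new [(0,3) (0,4) (0,5) (1,3) (1,4) (1,5)] -> total=7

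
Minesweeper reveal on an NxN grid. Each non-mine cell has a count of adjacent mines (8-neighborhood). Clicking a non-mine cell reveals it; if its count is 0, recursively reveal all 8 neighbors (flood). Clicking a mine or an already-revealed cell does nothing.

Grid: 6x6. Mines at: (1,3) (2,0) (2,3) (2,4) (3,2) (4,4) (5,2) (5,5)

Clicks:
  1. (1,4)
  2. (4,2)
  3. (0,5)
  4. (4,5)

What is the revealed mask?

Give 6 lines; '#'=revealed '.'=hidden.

Answer: ....##
....##
......
......
..#..#
......

Derivation:
Click 1 (1,4) count=3: revealed 1 new [(1,4)] -> total=1
Click 2 (4,2) count=2: revealed 1 new [(4,2)] -> total=2
Click 3 (0,5) count=0: revealed 3 new [(0,4) (0,5) (1,5)] -> total=5
Click 4 (4,5) count=2: revealed 1 new [(4,5)] -> total=6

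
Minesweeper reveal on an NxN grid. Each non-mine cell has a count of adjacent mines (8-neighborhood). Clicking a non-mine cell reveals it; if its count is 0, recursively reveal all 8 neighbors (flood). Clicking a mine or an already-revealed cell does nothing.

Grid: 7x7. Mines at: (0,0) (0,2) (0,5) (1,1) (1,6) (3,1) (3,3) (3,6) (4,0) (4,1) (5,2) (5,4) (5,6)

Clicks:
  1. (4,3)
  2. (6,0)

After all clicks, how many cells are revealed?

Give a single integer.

Click 1 (4,3) count=3: revealed 1 new [(4,3)] -> total=1
Click 2 (6,0) count=0: revealed 4 new [(5,0) (5,1) (6,0) (6,1)] -> total=5

Answer: 5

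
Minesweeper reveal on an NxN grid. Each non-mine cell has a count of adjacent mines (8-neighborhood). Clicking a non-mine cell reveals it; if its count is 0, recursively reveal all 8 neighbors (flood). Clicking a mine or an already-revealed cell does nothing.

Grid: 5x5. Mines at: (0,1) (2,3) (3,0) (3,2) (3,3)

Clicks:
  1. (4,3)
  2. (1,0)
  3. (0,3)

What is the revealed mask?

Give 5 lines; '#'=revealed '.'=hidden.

Answer: ..###
#.###
.....
.....
...#.

Derivation:
Click 1 (4,3) count=2: revealed 1 new [(4,3)] -> total=1
Click 2 (1,0) count=1: revealed 1 new [(1,0)] -> total=2
Click 3 (0,3) count=0: revealed 6 new [(0,2) (0,3) (0,4) (1,2) (1,3) (1,4)] -> total=8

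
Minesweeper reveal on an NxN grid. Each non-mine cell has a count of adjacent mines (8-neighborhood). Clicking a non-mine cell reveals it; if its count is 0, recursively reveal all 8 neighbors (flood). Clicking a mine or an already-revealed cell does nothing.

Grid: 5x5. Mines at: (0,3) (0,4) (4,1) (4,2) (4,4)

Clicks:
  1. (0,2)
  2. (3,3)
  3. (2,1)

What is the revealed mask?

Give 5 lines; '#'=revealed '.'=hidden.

Click 1 (0,2) count=1: revealed 1 new [(0,2)] -> total=1
Click 2 (3,3) count=2: revealed 1 new [(3,3)] -> total=2
Click 3 (2,1) count=0: revealed 16 new [(0,0) (0,1) (1,0) (1,1) (1,2) (1,3) (1,4) (2,0) (2,1) (2,2) (2,3) (2,4) (3,0) (3,1) (3,2) (3,4)] -> total=18

Answer: ###..
#####
#####
#####
.....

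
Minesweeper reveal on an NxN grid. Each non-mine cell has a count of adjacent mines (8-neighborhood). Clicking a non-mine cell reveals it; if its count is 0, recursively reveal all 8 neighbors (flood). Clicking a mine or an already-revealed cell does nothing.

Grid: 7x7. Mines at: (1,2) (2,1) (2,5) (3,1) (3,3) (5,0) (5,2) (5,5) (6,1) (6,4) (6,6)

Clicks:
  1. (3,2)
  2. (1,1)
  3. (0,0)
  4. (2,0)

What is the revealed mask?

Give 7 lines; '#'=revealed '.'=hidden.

Click 1 (3,2) count=3: revealed 1 new [(3,2)] -> total=1
Click 2 (1,1) count=2: revealed 1 new [(1,1)] -> total=2
Click 3 (0,0) count=0: revealed 3 new [(0,0) (0,1) (1,0)] -> total=5
Click 4 (2,0) count=2: revealed 1 new [(2,0)] -> total=6

Answer: ##.....
##.....
#......
..#....
.......
.......
.......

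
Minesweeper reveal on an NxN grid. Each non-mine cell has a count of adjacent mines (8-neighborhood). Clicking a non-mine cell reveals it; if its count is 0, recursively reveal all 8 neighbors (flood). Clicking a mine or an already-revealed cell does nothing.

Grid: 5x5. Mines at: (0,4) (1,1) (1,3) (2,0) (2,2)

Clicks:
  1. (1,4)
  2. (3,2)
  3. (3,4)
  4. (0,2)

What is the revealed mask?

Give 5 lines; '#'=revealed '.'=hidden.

Click 1 (1,4) count=2: revealed 1 new [(1,4)] -> total=1
Click 2 (3,2) count=1: revealed 1 new [(3,2)] -> total=2
Click 3 (3,4) count=0: revealed 11 new [(2,3) (2,4) (3,0) (3,1) (3,3) (3,4) (4,0) (4,1) (4,2) (4,3) (4,4)] -> total=13
Click 4 (0,2) count=2: revealed 1 new [(0,2)] -> total=14

Answer: ..#..
....#
...##
#####
#####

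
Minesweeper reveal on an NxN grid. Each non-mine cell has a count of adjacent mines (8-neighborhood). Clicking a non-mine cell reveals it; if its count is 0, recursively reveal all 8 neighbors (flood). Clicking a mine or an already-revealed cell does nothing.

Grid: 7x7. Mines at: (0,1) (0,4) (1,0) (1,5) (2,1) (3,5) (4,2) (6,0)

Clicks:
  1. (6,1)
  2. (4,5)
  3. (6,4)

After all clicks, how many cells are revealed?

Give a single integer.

Click 1 (6,1) count=1: revealed 1 new [(6,1)] -> total=1
Click 2 (4,5) count=1: revealed 1 new [(4,5)] -> total=2
Click 3 (6,4) count=0: revealed 14 new [(4,3) (4,4) (4,6) (5,1) (5,2) (5,3) (5,4) (5,5) (5,6) (6,2) (6,3) (6,4) (6,5) (6,6)] -> total=16

Answer: 16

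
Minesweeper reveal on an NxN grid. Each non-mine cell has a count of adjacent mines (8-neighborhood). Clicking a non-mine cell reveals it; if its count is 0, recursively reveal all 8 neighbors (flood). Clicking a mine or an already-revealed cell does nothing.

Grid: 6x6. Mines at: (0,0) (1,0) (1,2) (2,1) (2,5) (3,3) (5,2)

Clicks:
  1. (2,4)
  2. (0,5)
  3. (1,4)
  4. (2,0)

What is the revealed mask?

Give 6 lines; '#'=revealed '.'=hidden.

Answer: ...###
...###
#...#.
......
......
......

Derivation:
Click 1 (2,4) count=2: revealed 1 new [(2,4)] -> total=1
Click 2 (0,5) count=0: revealed 6 new [(0,3) (0,4) (0,5) (1,3) (1,4) (1,5)] -> total=7
Click 3 (1,4) count=1: revealed 0 new [(none)] -> total=7
Click 4 (2,0) count=2: revealed 1 new [(2,0)] -> total=8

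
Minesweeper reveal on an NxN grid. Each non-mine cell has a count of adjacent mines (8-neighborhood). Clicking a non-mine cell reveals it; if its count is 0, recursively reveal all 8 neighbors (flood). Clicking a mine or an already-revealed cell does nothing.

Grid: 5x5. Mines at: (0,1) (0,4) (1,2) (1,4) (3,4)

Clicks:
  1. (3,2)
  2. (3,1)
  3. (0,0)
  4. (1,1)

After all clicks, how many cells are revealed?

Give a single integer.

Click 1 (3,2) count=0: revealed 14 new [(1,0) (1,1) (2,0) (2,1) (2,2) (2,3) (3,0) (3,1) (3,2) (3,3) (4,0) (4,1) (4,2) (4,3)] -> total=14
Click 2 (3,1) count=0: revealed 0 new [(none)] -> total=14
Click 3 (0,0) count=1: revealed 1 new [(0,0)] -> total=15
Click 4 (1,1) count=2: revealed 0 new [(none)] -> total=15

Answer: 15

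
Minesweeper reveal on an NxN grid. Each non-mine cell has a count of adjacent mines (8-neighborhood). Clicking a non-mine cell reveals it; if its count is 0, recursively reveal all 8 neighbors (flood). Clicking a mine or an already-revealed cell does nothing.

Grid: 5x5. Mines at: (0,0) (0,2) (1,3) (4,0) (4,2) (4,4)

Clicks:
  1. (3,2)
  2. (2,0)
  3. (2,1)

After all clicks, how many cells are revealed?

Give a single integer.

Answer: 9

Derivation:
Click 1 (3,2) count=1: revealed 1 new [(3,2)] -> total=1
Click 2 (2,0) count=0: revealed 8 new [(1,0) (1,1) (1,2) (2,0) (2,1) (2,2) (3,0) (3,1)] -> total=9
Click 3 (2,1) count=0: revealed 0 new [(none)] -> total=9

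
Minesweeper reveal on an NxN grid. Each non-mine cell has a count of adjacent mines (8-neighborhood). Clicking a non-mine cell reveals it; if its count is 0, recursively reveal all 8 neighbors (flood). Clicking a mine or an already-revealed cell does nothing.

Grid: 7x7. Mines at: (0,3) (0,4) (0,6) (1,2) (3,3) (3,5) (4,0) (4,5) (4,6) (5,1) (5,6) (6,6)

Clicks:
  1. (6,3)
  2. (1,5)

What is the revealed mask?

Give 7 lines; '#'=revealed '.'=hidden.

Click 1 (6,3) count=0: revealed 11 new [(4,2) (4,3) (4,4) (5,2) (5,3) (5,4) (5,5) (6,2) (6,3) (6,4) (6,5)] -> total=11
Click 2 (1,5) count=2: revealed 1 new [(1,5)] -> total=12

Answer: .......
.....#.
.......
.......
..###..
..####.
..####.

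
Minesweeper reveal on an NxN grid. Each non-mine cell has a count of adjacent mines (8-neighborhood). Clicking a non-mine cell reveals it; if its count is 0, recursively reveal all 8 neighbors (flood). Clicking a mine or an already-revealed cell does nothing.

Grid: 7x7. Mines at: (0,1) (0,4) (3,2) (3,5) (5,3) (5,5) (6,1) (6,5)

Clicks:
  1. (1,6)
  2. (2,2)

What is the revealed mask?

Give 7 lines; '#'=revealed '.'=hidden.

Answer: .....##
.....##
..#..##
.......
.......
.......
.......

Derivation:
Click 1 (1,6) count=0: revealed 6 new [(0,5) (0,6) (1,5) (1,6) (2,5) (2,6)] -> total=6
Click 2 (2,2) count=1: revealed 1 new [(2,2)] -> total=7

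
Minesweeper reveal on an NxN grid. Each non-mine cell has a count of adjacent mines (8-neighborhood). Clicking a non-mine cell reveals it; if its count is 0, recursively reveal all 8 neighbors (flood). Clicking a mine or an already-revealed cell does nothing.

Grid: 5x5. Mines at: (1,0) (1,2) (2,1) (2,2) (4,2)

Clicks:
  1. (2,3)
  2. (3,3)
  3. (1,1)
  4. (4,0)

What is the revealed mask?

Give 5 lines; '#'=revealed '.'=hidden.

Click 1 (2,3) count=2: revealed 1 new [(2,3)] -> total=1
Click 2 (3,3) count=2: revealed 1 new [(3,3)] -> total=2
Click 3 (1,1) count=4: revealed 1 new [(1,1)] -> total=3
Click 4 (4,0) count=0: revealed 4 new [(3,0) (3,1) (4,0) (4,1)] -> total=7

Answer: .....
.#...
...#.
##.#.
##...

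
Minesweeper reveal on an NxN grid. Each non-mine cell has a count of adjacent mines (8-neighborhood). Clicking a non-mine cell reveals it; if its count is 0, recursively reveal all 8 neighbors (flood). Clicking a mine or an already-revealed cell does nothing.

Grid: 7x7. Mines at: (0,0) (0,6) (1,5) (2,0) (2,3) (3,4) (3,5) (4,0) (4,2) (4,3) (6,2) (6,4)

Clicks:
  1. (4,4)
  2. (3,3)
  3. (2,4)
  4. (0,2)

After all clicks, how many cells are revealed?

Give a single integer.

Answer: 11

Derivation:
Click 1 (4,4) count=3: revealed 1 new [(4,4)] -> total=1
Click 2 (3,3) count=4: revealed 1 new [(3,3)] -> total=2
Click 3 (2,4) count=4: revealed 1 new [(2,4)] -> total=3
Click 4 (0,2) count=0: revealed 8 new [(0,1) (0,2) (0,3) (0,4) (1,1) (1,2) (1,3) (1,4)] -> total=11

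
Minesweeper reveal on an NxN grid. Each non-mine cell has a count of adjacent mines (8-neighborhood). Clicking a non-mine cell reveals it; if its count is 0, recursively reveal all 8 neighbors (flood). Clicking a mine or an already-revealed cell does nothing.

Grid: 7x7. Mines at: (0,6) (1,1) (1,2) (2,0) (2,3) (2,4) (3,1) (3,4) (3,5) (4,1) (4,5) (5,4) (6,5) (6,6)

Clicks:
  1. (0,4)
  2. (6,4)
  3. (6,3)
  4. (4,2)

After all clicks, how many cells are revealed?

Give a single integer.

Click 1 (0,4) count=0: revealed 6 new [(0,3) (0,4) (0,5) (1,3) (1,4) (1,5)] -> total=6
Click 2 (6,4) count=2: revealed 1 new [(6,4)] -> total=7
Click 3 (6,3) count=1: revealed 1 new [(6,3)] -> total=8
Click 4 (4,2) count=2: revealed 1 new [(4,2)] -> total=9

Answer: 9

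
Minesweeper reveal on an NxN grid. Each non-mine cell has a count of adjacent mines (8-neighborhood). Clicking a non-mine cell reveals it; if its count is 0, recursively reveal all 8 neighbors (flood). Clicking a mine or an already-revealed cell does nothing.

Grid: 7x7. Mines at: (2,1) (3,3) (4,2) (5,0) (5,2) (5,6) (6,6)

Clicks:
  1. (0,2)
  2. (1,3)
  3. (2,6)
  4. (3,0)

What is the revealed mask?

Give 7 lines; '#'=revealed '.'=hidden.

Click 1 (0,2) count=0: revealed 25 new [(0,0) (0,1) (0,2) (0,3) (0,4) (0,5) (0,6) (1,0) (1,1) (1,2) (1,3) (1,4) (1,5) (1,6) (2,2) (2,3) (2,4) (2,5) (2,6) (3,4) (3,5) (3,6) (4,4) (4,5) (4,6)] -> total=25
Click 2 (1,3) count=0: revealed 0 new [(none)] -> total=25
Click 3 (2,6) count=0: revealed 0 new [(none)] -> total=25
Click 4 (3,0) count=1: revealed 1 new [(3,0)] -> total=26

Answer: #######
#######
..#####
#...###
....###
.......
.......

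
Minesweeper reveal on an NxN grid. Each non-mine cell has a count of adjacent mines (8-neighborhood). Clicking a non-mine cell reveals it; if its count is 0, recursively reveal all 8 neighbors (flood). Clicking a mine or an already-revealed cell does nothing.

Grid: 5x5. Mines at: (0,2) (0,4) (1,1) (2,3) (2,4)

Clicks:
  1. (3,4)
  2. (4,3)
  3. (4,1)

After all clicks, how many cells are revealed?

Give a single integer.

Click 1 (3,4) count=2: revealed 1 new [(3,4)] -> total=1
Click 2 (4,3) count=0: revealed 12 new [(2,0) (2,1) (2,2) (3,0) (3,1) (3,2) (3,3) (4,0) (4,1) (4,2) (4,3) (4,4)] -> total=13
Click 3 (4,1) count=0: revealed 0 new [(none)] -> total=13

Answer: 13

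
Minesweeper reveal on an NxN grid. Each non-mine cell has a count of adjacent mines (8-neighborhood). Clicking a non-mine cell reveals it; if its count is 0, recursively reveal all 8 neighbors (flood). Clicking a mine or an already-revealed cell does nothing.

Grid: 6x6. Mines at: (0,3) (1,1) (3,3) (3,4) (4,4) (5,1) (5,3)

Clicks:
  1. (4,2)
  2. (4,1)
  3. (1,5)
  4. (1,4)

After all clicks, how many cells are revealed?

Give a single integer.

Click 1 (4,2) count=3: revealed 1 new [(4,2)] -> total=1
Click 2 (4,1) count=1: revealed 1 new [(4,1)] -> total=2
Click 3 (1,5) count=0: revealed 6 new [(0,4) (0,5) (1,4) (1,5) (2,4) (2,5)] -> total=8
Click 4 (1,4) count=1: revealed 0 new [(none)] -> total=8

Answer: 8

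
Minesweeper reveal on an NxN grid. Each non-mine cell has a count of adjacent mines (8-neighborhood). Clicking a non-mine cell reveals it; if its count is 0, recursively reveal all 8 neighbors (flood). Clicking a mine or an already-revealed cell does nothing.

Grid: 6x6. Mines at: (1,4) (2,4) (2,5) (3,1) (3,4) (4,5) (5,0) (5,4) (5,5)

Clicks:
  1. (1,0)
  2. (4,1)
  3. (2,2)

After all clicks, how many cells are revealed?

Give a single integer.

Click 1 (1,0) count=0: revealed 12 new [(0,0) (0,1) (0,2) (0,3) (1,0) (1,1) (1,2) (1,3) (2,0) (2,1) (2,2) (2,3)] -> total=12
Click 2 (4,1) count=2: revealed 1 new [(4,1)] -> total=13
Click 3 (2,2) count=1: revealed 0 new [(none)] -> total=13

Answer: 13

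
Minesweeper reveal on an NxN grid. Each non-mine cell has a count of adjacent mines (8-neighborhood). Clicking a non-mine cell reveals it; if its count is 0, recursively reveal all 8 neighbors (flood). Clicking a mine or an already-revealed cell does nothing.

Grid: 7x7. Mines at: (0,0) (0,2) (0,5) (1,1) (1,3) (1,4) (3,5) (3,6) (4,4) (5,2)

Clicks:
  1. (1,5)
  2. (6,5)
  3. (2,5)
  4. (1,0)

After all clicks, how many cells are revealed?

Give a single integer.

Click 1 (1,5) count=2: revealed 1 new [(1,5)] -> total=1
Click 2 (6,5) count=0: revealed 10 new [(4,5) (4,6) (5,3) (5,4) (5,5) (5,6) (6,3) (6,4) (6,5) (6,6)] -> total=11
Click 3 (2,5) count=3: revealed 1 new [(2,5)] -> total=12
Click 4 (1,0) count=2: revealed 1 new [(1,0)] -> total=13

Answer: 13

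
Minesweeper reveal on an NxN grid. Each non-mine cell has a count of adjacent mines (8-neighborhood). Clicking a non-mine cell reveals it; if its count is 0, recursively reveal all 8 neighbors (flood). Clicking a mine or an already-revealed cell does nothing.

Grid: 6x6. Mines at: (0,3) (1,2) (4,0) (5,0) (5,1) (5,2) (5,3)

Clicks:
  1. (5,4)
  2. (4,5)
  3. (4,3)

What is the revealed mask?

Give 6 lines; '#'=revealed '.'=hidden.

Answer: ....##
...###
.#####
.#####
.#####
....##

Derivation:
Click 1 (5,4) count=1: revealed 1 new [(5,4)] -> total=1
Click 2 (4,5) count=0: revealed 21 new [(0,4) (0,5) (1,3) (1,4) (1,5) (2,1) (2,2) (2,3) (2,4) (2,5) (3,1) (3,2) (3,3) (3,4) (3,5) (4,1) (4,2) (4,3) (4,4) (4,5) (5,5)] -> total=22
Click 3 (4,3) count=2: revealed 0 new [(none)] -> total=22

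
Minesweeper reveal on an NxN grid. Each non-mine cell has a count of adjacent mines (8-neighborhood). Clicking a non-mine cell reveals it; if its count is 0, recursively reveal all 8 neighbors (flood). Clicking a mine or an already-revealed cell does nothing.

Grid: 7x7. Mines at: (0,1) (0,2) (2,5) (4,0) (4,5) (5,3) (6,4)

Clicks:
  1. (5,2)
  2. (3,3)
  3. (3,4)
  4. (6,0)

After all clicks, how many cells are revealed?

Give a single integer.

Click 1 (5,2) count=1: revealed 1 new [(5,2)] -> total=1
Click 2 (3,3) count=0: revealed 19 new [(1,0) (1,1) (1,2) (1,3) (1,4) (2,0) (2,1) (2,2) (2,3) (2,4) (3,0) (3,1) (3,2) (3,3) (3,4) (4,1) (4,2) (4,3) (4,4)] -> total=20
Click 3 (3,4) count=2: revealed 0 new [(none)] -> total=20
Click 4 (6,0) count=0: revealed 5 new [(5,0) (5,1) (6,0) (6,1) (6,2)] -> total=25

Answer: 25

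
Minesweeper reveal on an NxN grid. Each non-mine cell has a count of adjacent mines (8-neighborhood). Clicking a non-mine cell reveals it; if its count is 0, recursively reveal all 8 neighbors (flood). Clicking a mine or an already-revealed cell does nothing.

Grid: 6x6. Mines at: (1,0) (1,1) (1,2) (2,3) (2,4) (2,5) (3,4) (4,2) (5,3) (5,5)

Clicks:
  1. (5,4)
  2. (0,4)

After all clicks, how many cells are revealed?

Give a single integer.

Click 1 (5,4) count=2: revealed 1 new [(5,4)] -> total=1
Click 2 (0,4) count=0: revealed 6 new [(0,3) (0,4) (0,5) (1,3) (1,4) (1,5)] -> total=7

Answer: 7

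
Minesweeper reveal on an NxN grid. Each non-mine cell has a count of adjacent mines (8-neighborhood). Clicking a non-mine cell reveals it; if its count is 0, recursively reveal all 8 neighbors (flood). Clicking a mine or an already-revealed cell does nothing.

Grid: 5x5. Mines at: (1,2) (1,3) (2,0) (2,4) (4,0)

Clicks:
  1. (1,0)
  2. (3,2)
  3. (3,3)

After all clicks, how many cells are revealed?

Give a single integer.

Answer: 12

Derivation:
Click 1 (1,0) count=1: revealed 1 new [(1,0)] -> total=1
Click 2 (3,2) count=0: revealed 11 new [(2,1) (2,2) (2,3) (3,1) (3,2) (3,3) (3,4) (4,1) (4,2) (4,3) (4,4)] -> total=12
Click 3 (3,3) count=1: revealed 0 new [(none)] -> total=12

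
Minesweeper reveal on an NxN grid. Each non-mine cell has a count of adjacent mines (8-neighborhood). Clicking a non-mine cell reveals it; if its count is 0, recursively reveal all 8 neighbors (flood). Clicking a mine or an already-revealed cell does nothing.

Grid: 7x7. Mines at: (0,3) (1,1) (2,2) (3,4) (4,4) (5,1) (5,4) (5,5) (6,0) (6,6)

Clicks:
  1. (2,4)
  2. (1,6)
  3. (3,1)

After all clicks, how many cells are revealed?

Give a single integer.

Click 1 (2,4) count=1: revealed 1 new [(2,4)] -> total=1
Click 2 (1,6) count=0: revealed 12 new [(0,4) (0,5) (0,6) (1,4) (1,5) (1,6) (2,5) (2,6) (3,5) (3,6) (4,5) (4,6)] -> total=13
Click 3 (3,1) count=1: revealed 1 new [(3,1)] -> total=14

Answer: 14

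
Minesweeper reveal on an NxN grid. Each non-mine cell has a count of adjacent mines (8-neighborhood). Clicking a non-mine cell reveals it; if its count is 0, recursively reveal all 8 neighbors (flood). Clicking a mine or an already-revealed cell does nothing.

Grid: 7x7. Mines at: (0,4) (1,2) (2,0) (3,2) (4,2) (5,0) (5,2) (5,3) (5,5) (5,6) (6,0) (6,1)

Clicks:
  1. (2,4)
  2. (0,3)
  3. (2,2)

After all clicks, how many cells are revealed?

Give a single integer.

Click 1 (2,4) count=0: revealed 18 new [(0,5) (0,6) (1,3) (1,4) (1,5) (1,6) (2,3) (2,4) (2,5) (2,6) (3,3) (3,4) (3,5) (3,6) (4,3) (4,4) (4,5) (4,6)] -> total=18
Click 2 (0,3) count=2: revealed 1 new [(0,3)] -> total=19
Click 3 (2,2) count=2: revealed 1 new [(2,2)] -> total=20

Answer: 20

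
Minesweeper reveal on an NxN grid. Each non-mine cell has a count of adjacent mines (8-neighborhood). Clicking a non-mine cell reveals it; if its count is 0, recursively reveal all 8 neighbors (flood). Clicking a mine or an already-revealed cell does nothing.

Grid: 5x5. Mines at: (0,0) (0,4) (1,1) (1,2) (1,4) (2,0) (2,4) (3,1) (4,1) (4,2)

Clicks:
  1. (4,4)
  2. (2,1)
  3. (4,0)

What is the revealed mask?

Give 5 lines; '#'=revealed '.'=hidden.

Click 1 (4,4) count=0: revealed 4 new [(3,3) (3,4) (4,3) (4,4)] -> total=4
Click 2 (2,1) count=4: revealed 1 new [(2,1)] -> total=5
Click 3 (4,0) count=2: revealed 1 new [(4,0)] -> total=6

Answer: .....
.....
.#...
...##
#..##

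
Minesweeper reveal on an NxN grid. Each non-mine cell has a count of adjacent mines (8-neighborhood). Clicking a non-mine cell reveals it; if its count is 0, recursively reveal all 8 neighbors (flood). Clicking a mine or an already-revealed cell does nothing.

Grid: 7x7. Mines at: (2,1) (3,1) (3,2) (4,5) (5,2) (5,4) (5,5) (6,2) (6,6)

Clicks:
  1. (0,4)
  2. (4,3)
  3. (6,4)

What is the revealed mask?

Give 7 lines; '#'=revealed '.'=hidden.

Answer: #######
#######
..#####
...####
...#...
.......
....#..

Derivation:
Click 1 (0,4) count=0: revealed 23 new [(0,0) (0,1) (0,2) (0,3) (0,4) (0,5) (0,6) (1,0) (1,1) (1,2) (1,3) (1,4) (1,5) (1,6) (2,2) (2,3) (2,4) (2,5) (2,6) (3,3) (3,4) (3,5) (3,6)] -> total=23
Click 2 (4,3) count=3: revealed 1 new [(4,3)] -> total=24
Click 3 (6,4) count=2: revealed 1 new [(6,4)] -> total=25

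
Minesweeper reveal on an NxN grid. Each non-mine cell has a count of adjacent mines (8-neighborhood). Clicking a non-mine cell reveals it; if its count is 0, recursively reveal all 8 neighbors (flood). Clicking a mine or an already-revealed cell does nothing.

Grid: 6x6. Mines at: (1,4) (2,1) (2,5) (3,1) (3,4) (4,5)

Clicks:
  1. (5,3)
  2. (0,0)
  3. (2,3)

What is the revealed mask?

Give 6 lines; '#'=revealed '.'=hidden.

Answer: ####..
####..
...#..
......
#####.
#####.

Derivation:
Click 1 (5,3) count=0: revealed 10 new [(4,0) (4,1) (4,2) (4,3) (4,4) (5,0) (5,1) (5,2) (5,3) (5,4)] -> total=10
Click 2 (0,0) count=0: revealed 8 new [(0,0) (0,1) (0,2) (0,3) (1,0) (1,1) (1,2) (1,3)] -> total=18
Click 3 (2,3) count=2: revealed 1 new [(2,3)] -> total=19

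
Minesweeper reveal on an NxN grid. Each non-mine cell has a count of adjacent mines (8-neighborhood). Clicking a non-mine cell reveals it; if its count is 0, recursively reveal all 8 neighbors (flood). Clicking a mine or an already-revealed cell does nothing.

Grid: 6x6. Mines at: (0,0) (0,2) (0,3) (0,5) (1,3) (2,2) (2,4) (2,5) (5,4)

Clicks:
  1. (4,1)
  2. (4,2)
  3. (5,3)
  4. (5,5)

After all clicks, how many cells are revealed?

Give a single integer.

Answer: 17

Derivation:
Click 1 (4,1) count=0: revealed 16 new [(1,0) (1,1) (2,0) (2,1) (3,0) (3,1) (3,2) (3,3) (4,0) (4,1) (4,2) (4,3) (5,0) (5,1) (5,2) (5,3)] -> total=16
Click 2 (4,2) count=0: revealed 0 new [(none)] -> total=16
Click 3 (5,3) count=1: revealed 0 new [(none)] -> total=16
Click 4 (5,5) count=1: revealed 1 new [(5,5)] -> total=17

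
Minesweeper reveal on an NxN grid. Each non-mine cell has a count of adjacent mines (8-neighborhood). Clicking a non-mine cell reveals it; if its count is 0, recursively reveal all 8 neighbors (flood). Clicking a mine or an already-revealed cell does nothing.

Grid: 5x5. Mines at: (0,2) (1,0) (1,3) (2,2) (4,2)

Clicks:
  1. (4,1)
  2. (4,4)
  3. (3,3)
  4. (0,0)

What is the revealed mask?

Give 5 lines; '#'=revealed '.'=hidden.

Click 1 (4,1) count=1: revealed 1 new [(4,1)] -> total=1
Click 2 (4,4) count=0: revealed 6 new [(2,3) (2,4) (3,3) (3,4) (4,3) (4,4)] -> total=7
Click 3 (3,3) count=2: revealed 0 new [(none)] -> total=7
Click 4 (0,0) count=1: revealed 1 new [(0,0)] -> total=8

Answer: #....
.....
...##
...##
.#.##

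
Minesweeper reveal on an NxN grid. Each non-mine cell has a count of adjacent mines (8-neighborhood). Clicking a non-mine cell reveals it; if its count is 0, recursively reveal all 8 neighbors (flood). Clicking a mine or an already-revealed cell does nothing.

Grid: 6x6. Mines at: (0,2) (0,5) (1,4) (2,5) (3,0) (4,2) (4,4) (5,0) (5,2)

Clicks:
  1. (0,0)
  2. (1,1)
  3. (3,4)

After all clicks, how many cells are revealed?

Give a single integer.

Click 1 (0,0) count=0: revealed 6 new [(0,0) (0,1) (1,0) (1,1) (2,0) (2,1)] -> total=6
Click 2 (1,1) count=1: revealed 0 new [(none)] -> total=6
Click 3 (3,4) count=2: revealed 1 new [(3,4)] -> total=7

Answer: 7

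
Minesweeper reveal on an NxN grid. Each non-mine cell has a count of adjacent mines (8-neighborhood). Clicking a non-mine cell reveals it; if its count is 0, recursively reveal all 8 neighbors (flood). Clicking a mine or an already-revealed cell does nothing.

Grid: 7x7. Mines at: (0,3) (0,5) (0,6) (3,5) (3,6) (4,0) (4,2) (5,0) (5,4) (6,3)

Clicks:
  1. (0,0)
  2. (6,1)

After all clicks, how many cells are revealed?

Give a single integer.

Answer: 19

Derivation:
Click 1 (0,0) count=0: revealed 18 new [(0,0) (0,1) (0,2) (1,0) (1,1) (1,2) (1,3) (1,4) (2,0) (2,1) (2,2) (2,3) (2,4) (3,0) (3,1) (3,2) (3,3) (3,4)] -> total=18
Click 2 (6,1) count=1: revealed 1 new [(6,1)] -> total=19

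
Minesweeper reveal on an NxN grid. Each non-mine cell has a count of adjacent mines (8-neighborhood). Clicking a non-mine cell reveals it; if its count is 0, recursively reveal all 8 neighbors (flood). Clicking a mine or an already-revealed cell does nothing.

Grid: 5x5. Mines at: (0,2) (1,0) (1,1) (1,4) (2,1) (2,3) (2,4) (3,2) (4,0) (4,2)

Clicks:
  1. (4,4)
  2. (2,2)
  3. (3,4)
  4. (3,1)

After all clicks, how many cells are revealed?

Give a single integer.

Click 1 (4,4) count=0: revealed 4 new [(3,3) (3,4) (4,3) (4,4)] -> total=4
Click 2 (2,2) count=4: revealed 1 new [(2,2)] -> total=5
Click 3 (3,4) count=2: revealed 0 new [(none)] -> total=5
Click 4 (3,1) count=4: revealed 1 new [(3,1)] -> total=6

Answer: 6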